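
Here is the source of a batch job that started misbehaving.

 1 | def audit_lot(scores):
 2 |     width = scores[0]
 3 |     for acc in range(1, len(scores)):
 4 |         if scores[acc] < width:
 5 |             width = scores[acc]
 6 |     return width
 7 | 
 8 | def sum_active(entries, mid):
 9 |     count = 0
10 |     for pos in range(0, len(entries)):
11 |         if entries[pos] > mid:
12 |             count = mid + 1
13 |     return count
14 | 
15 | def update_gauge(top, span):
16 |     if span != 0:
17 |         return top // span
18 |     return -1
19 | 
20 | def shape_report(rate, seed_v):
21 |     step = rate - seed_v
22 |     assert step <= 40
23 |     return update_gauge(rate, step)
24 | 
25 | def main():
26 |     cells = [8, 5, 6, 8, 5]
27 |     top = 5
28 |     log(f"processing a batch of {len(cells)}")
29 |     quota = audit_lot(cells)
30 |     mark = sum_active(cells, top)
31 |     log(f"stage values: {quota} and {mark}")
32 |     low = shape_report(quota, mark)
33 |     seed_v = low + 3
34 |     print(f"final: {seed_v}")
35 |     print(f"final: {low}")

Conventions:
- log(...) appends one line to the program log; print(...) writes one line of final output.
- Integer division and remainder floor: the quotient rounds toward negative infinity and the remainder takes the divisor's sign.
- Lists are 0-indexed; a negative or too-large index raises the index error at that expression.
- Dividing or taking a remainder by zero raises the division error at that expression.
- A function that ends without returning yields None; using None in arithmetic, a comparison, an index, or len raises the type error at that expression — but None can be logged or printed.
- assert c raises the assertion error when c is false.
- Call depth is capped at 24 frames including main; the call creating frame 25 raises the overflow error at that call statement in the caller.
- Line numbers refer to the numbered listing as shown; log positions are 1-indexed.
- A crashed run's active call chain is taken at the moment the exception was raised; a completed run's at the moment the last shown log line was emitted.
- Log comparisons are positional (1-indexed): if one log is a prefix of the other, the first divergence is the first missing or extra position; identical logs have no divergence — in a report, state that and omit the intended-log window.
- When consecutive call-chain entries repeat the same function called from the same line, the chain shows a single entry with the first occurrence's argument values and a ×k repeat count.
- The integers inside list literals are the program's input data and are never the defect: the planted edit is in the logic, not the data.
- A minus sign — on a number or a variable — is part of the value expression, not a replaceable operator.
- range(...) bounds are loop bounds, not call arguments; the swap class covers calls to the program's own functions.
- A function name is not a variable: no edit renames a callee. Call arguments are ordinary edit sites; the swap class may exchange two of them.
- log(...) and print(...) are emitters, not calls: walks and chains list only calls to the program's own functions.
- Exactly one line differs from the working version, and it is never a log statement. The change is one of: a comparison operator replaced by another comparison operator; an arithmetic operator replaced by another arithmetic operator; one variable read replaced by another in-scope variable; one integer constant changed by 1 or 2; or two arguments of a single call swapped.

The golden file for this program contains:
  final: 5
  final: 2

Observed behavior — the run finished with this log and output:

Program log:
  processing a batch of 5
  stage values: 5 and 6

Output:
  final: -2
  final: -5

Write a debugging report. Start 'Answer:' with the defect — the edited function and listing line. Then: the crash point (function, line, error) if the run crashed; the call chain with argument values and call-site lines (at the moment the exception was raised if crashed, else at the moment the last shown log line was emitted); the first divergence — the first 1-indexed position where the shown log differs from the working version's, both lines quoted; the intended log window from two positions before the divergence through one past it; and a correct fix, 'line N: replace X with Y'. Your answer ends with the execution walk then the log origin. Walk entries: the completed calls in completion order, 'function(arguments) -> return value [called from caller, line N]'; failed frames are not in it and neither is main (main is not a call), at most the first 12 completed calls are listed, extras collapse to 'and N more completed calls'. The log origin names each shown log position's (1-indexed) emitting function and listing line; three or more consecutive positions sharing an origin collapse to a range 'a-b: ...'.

Answer: the defect is in sum_active at line 12.
Key fact: The log first diverges at position 2: the faulty run prints 'stage values: 5 and 6' where the working version prints 'stage values: 5 and 3'.
Call chain: main.
First divergence: position 2 — the shown line 'stage values: 5 and 6' should read 'stage values: 5 and 3'.
Intended log window:
  1: processing a batch of 5
  2: stage values: 5 and 3
Execution walk:
  audit_lot([8, 5, 6, 8, 5]) -> 5  [called from main, line 29]
  sum_active([8, 5, 6, 8, 5], 5) -> 6  [called from main, line 30]
  update_gauge(5, -1) -> -5  [called from shape_report, line 23]
  shape_report(5, 6) -> -5  [called from main, line 32]
Origin of each log line:
  1: from main, line 28
  2: from main, line 31
A correct fix: line 12: replace `mid` with `count`.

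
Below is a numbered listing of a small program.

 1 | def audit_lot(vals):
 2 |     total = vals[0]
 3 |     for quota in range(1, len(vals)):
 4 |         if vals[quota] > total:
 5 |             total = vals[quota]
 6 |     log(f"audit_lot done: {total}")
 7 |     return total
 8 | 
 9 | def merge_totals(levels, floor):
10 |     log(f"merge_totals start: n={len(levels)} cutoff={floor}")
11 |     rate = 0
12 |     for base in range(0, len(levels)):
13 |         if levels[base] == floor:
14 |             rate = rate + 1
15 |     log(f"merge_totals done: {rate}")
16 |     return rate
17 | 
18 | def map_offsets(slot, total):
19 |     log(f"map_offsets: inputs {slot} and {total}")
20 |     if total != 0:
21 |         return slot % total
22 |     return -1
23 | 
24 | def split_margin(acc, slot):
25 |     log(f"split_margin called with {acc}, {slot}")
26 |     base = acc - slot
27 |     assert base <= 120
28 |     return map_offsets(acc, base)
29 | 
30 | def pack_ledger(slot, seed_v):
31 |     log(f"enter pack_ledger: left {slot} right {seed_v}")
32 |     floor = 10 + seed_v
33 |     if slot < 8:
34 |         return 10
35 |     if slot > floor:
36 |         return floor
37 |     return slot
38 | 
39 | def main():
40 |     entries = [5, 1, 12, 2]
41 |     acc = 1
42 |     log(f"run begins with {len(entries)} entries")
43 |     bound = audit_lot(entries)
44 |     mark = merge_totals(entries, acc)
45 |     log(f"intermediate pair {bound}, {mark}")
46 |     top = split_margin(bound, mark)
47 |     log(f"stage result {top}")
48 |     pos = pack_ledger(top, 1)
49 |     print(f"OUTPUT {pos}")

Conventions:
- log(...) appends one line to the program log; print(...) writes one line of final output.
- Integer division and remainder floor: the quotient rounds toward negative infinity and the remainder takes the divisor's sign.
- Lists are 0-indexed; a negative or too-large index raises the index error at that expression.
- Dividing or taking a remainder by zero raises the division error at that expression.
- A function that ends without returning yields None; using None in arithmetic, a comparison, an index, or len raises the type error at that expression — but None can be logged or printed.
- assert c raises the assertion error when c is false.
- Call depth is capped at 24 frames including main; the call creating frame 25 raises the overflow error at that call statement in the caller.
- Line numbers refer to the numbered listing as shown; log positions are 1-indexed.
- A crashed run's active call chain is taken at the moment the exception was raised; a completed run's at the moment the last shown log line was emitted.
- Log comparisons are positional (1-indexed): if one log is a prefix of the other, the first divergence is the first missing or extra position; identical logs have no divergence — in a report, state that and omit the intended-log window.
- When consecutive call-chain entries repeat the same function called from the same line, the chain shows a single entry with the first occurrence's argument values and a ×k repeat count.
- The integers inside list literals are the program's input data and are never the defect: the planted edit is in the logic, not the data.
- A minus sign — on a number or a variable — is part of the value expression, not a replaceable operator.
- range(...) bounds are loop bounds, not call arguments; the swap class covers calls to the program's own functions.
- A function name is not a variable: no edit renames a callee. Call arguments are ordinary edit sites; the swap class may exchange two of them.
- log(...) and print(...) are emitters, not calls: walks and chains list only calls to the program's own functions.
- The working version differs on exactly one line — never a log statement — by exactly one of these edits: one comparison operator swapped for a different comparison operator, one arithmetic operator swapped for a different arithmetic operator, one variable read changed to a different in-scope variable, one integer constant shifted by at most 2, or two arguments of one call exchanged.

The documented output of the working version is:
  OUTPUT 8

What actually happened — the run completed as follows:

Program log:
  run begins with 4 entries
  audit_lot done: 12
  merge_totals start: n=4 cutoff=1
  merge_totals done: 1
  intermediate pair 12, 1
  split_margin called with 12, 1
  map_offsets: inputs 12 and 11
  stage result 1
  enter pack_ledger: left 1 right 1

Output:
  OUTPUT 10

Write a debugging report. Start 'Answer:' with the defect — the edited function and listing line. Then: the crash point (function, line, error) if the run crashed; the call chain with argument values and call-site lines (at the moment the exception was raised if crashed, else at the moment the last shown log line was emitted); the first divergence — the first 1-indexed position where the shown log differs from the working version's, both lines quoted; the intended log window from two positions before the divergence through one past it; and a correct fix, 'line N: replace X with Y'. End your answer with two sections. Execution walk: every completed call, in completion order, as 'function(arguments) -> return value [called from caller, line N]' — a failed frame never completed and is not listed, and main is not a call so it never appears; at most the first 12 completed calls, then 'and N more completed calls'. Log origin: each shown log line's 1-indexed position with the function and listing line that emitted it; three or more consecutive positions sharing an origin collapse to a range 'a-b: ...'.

Answer: the defect is in pack_ledger at line 34.
The tell: The logs agree in full; only the final output differs.
Call chain: main -> pack_ledger(1, 1) (called at line 48).
First divergence: none — the logs agree in full.
Execution walk:
  audit_lot([5, 1, 12, 2]) -> 12  [called from main, line 43]
  merge_totals([5, 1, 12, 2], 1) -> 1  [called from main, line 44]
  map_offsets(12, 11) -> 1  [called from split_margin, line 28]
  split_margin(12, 1) -> 1  [called from main, line 46]
  pack_ledger(1, 1) -> 10  [called from main, line 48]
Log origin:
  1: from main, line 42
  2: from audit_lot, line 6
  3: from merge_totals, line 10
  4: from merge_totals, line 15
  5: from main, line 45
  6: from split_margin, line 25
  7: from map_offsets, line 19
  8: from main, line 47
  9: from pack_ledger, line 31
A correct fix: line 34: replace `10` with `8`.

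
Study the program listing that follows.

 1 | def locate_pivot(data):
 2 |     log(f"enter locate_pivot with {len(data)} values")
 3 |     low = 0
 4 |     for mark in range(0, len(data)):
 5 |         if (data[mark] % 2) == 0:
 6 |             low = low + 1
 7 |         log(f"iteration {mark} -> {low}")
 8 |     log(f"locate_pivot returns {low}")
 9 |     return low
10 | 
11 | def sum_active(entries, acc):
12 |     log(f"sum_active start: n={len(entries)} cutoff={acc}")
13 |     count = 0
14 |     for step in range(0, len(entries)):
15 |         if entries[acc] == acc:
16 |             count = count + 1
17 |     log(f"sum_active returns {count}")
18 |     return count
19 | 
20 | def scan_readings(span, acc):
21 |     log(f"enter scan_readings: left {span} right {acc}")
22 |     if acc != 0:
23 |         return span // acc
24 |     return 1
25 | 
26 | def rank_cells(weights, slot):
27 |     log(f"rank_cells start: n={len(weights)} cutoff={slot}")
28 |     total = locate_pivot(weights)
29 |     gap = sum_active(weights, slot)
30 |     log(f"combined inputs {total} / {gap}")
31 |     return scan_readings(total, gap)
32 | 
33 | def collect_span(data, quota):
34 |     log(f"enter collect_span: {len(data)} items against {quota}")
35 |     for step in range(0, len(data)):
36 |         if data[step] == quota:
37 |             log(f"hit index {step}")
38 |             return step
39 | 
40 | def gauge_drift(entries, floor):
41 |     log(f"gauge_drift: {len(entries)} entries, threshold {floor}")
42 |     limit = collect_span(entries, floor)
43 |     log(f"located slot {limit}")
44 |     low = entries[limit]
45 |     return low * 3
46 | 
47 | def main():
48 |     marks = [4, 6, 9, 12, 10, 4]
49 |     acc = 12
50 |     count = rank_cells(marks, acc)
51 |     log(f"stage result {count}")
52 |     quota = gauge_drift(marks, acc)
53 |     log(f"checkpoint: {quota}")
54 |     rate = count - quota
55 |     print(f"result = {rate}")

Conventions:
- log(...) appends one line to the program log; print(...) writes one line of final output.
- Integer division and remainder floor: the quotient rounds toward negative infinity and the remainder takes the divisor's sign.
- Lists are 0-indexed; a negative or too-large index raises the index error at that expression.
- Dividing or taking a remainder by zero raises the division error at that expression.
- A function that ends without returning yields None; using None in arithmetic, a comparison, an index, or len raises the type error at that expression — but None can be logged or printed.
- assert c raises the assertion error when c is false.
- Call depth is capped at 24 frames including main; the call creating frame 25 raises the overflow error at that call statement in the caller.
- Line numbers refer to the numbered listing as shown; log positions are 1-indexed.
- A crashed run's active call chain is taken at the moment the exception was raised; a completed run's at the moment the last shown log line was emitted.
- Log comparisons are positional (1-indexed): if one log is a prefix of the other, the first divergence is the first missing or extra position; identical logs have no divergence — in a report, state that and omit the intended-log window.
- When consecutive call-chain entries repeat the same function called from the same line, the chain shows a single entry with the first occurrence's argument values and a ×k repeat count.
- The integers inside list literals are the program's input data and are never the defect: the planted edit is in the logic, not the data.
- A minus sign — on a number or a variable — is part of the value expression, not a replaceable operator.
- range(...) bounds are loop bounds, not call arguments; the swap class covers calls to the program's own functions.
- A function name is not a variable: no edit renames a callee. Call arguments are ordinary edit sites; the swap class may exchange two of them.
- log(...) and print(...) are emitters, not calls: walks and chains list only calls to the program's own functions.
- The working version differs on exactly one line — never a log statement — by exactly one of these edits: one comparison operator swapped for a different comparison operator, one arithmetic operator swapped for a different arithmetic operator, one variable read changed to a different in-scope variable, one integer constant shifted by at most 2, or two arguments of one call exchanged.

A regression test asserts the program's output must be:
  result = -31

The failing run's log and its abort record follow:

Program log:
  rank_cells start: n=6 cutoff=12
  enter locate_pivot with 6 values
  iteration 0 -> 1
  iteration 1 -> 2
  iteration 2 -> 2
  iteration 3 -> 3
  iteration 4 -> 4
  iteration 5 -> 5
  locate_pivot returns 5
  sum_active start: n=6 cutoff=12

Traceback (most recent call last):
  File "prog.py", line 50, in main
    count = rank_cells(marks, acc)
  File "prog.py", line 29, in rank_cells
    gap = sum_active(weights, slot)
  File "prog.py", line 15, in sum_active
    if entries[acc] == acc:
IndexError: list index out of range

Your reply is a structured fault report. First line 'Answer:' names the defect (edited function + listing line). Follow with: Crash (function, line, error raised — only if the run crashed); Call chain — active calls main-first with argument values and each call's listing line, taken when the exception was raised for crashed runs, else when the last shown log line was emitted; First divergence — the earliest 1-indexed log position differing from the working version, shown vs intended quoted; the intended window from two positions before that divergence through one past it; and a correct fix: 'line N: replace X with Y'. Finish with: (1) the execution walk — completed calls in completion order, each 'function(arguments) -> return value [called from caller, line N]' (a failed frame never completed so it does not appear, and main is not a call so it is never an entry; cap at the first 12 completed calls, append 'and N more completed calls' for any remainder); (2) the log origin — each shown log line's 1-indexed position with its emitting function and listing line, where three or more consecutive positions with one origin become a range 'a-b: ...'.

Answer: the defect is in sum_active at line 15.
Key observation: A complete run would log 'sum_active returns 1' next, but this one stopped at 10 lines.
Crash: sum_active, line 15, IndexError.
Call chain: main -> rank_cells([4, 6, 9, 12, 10, 4], 12) (called at line 50) -> sum_active([4, 6, 9, 12, 10, 4], 12) (called at line 29).
First divergence: position 11 — after 10 matching lines the faulty run goes silent; intended next line 'sum_active returns 1'.
Intended log window:
  9: locate_pivot returns 5
  10: sum_active start: n=6 cutoff=12
  11: sum_active returns 1
  12: combined inputs 5 / 1
Execution walk:
  locate_pivot([4, 6, 9, 12, 10, 4]) -> 5  [called from rank_cells, line 28]
Log origin:
  1: emitted by rank_cells (line 27)
  2: emitted by locate_pivot (line 2)
  3-8: emitted by locate_pivot (line 7)
  9: emitted by locate_pivot (line 8)
  10: emitted by sum_active (line 12)
A correct fix: line 15: replace `entries[acc]` with `entries[step]`.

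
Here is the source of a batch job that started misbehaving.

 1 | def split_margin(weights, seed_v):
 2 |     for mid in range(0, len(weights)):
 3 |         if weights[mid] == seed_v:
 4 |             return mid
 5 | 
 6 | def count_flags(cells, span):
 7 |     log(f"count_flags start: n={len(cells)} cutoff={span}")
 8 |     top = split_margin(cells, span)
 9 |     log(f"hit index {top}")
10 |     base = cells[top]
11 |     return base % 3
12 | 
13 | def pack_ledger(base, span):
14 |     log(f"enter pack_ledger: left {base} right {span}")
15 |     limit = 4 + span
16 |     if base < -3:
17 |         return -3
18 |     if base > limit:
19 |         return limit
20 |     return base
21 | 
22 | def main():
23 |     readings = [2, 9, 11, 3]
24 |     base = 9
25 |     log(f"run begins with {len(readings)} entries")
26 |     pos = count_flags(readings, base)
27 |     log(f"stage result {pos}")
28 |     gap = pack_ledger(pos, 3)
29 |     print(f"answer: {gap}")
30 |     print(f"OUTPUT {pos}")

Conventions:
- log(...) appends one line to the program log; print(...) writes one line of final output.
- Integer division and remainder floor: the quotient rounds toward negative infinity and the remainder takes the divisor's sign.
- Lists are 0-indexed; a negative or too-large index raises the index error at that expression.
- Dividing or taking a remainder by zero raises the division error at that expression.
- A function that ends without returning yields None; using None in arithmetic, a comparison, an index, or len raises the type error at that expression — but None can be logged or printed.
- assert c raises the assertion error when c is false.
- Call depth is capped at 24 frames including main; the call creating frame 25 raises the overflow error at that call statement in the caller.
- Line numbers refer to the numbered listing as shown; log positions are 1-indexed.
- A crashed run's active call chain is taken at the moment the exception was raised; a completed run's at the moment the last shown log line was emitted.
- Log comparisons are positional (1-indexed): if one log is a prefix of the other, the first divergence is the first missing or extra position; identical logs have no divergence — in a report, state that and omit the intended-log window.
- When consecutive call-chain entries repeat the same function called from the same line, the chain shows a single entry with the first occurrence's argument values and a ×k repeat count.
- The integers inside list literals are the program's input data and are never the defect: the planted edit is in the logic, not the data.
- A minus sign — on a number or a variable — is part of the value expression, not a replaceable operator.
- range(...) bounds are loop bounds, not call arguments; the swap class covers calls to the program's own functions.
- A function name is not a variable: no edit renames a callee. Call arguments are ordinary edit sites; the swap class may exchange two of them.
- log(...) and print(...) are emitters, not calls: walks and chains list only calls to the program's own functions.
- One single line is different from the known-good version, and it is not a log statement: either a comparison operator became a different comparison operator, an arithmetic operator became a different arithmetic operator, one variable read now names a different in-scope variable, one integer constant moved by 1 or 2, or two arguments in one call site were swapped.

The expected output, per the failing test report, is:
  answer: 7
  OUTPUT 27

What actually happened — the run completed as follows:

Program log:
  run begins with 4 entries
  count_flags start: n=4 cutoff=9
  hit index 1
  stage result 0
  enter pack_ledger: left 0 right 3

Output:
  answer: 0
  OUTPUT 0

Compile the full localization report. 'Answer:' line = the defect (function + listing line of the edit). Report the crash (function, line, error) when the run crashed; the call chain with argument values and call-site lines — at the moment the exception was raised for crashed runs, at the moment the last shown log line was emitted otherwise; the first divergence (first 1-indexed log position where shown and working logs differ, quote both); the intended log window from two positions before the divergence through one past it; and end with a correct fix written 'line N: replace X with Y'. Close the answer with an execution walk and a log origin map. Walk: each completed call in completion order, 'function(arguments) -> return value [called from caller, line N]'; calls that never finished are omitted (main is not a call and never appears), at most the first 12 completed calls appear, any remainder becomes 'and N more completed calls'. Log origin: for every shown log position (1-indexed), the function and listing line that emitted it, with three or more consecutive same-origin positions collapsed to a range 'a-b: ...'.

Answer: the defect is in count_flags at line 11.
The tell: Log line 4 is where behavior first shows: 'stage result 0' appears instead of 'stage result 27'.
Call chain: main -> pack_ledger(0, 3) (called at line 28).
First divergence: position 4 — the shown line 'stage result 0' should read 'stage result 27'.
Intended log window:
  2: count_flags start: n=4 cutoff=9
  3: hit index 1
  4: stage result 27
  5: enter pack_ledger: left 27 right 3
Execution walk:
  split_margin([2, 9, 11, 3], 9) -> 1  [called from count_flags, line 8]
  count_flags([2, 9, 11, 3], 9) -> 0  [called from main, line 26]
  pack_ledger(0, 3) -> 0  [called from main, line 28]
Log line origins:
  1: from main, line 25
  2: from count_flags, line 7
  3: from count_flags, line 9
  4: from main, line 27
  5: from pack_ledger, line 14
A correct fix: line 11: replace `%` with `*`.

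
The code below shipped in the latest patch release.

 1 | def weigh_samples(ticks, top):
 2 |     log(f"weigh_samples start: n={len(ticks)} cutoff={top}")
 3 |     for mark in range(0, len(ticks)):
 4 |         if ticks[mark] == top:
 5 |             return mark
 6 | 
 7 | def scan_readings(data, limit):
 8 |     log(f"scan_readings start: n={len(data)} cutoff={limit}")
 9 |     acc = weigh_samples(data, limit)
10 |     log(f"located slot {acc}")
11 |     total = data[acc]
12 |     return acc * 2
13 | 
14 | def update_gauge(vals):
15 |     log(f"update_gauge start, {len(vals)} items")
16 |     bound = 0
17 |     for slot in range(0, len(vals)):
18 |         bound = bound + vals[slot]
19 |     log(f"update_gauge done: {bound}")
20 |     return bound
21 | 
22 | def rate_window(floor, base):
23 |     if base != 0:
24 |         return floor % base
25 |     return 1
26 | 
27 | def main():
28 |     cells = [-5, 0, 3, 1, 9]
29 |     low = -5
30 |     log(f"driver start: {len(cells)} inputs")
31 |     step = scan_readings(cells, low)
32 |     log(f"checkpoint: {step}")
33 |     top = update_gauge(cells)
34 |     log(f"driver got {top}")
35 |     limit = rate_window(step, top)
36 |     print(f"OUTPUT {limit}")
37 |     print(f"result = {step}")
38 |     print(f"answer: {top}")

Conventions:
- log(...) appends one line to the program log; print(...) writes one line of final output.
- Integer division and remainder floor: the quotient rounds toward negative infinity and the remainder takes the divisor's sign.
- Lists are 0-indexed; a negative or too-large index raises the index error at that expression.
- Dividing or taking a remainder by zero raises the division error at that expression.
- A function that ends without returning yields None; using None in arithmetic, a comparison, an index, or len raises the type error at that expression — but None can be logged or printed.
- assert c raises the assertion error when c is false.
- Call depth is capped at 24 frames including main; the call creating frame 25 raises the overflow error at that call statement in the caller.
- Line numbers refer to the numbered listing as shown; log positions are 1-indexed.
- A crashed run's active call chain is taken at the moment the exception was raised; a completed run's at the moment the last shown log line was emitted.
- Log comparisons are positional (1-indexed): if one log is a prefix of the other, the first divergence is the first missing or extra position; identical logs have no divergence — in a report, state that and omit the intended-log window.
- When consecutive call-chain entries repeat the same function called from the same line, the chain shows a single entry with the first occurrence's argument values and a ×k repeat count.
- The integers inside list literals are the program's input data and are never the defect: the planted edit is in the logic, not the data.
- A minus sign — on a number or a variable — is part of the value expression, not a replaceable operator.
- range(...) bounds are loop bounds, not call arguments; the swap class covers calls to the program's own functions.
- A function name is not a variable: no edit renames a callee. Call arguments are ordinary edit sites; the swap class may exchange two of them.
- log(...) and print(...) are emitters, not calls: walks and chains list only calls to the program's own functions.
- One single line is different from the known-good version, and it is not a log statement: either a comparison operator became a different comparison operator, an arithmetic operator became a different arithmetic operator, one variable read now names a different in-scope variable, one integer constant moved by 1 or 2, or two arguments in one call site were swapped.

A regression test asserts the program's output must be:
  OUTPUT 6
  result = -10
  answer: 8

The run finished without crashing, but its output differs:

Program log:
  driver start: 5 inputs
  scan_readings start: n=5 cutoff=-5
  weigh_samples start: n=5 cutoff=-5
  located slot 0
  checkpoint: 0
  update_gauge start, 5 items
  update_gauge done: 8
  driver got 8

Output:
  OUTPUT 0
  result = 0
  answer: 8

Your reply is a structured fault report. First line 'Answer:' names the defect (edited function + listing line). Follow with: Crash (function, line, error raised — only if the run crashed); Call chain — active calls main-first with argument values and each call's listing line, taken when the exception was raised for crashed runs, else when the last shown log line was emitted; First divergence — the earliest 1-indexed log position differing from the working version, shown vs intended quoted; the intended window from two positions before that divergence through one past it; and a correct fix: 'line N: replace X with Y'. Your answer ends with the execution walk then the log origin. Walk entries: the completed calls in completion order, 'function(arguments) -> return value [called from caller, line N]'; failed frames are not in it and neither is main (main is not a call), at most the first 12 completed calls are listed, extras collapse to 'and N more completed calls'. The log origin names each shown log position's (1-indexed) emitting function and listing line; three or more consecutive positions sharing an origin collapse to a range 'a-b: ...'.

Answer: the defect is in scan_readings at line 12.
Key observation: At log position 5 the runs split — shown 'checkpoint: 0', but the working version logs 'checkpoint: -10'.
Call chain: main.
First divergence: at position 5 the run shows 'checkpoint: 0' where the working version logs 'checkpoint: -10'.
Intended log window:
  3: weigh_samples start: n=5 cutoff=-5
  4: located slot 0
  5: checkpoint: -10
  6: update_gauge start, 5 items
Execution walk:
  weigh_samples([-5, 0, 3, 1, 9], -5) -> 0  [called from scan_readings, line 9]
  scan_readings([-5, 0, 3, 1, 9], -5) -> 0  [called from main, line 31]
  update_gauge([-5, 0, 3, 1, 9]) -> 8  [called from main, line 33]
  rate_window(0, 8) -> 0  [called from main, line 35]
Log origin:
  1: logged in main at line 30
  2: logged in scan_readings at line 8
  3: logged in weigh_samples at line 2
  4: logged in scan_readings at line 10
  5: logged in main at line 32
  6: logged in update_gauge at line 15
  7: logged in update_gauge at line 19
  8: logged in main at line 34
A correct fix: line 12: replace `acc` with `total`.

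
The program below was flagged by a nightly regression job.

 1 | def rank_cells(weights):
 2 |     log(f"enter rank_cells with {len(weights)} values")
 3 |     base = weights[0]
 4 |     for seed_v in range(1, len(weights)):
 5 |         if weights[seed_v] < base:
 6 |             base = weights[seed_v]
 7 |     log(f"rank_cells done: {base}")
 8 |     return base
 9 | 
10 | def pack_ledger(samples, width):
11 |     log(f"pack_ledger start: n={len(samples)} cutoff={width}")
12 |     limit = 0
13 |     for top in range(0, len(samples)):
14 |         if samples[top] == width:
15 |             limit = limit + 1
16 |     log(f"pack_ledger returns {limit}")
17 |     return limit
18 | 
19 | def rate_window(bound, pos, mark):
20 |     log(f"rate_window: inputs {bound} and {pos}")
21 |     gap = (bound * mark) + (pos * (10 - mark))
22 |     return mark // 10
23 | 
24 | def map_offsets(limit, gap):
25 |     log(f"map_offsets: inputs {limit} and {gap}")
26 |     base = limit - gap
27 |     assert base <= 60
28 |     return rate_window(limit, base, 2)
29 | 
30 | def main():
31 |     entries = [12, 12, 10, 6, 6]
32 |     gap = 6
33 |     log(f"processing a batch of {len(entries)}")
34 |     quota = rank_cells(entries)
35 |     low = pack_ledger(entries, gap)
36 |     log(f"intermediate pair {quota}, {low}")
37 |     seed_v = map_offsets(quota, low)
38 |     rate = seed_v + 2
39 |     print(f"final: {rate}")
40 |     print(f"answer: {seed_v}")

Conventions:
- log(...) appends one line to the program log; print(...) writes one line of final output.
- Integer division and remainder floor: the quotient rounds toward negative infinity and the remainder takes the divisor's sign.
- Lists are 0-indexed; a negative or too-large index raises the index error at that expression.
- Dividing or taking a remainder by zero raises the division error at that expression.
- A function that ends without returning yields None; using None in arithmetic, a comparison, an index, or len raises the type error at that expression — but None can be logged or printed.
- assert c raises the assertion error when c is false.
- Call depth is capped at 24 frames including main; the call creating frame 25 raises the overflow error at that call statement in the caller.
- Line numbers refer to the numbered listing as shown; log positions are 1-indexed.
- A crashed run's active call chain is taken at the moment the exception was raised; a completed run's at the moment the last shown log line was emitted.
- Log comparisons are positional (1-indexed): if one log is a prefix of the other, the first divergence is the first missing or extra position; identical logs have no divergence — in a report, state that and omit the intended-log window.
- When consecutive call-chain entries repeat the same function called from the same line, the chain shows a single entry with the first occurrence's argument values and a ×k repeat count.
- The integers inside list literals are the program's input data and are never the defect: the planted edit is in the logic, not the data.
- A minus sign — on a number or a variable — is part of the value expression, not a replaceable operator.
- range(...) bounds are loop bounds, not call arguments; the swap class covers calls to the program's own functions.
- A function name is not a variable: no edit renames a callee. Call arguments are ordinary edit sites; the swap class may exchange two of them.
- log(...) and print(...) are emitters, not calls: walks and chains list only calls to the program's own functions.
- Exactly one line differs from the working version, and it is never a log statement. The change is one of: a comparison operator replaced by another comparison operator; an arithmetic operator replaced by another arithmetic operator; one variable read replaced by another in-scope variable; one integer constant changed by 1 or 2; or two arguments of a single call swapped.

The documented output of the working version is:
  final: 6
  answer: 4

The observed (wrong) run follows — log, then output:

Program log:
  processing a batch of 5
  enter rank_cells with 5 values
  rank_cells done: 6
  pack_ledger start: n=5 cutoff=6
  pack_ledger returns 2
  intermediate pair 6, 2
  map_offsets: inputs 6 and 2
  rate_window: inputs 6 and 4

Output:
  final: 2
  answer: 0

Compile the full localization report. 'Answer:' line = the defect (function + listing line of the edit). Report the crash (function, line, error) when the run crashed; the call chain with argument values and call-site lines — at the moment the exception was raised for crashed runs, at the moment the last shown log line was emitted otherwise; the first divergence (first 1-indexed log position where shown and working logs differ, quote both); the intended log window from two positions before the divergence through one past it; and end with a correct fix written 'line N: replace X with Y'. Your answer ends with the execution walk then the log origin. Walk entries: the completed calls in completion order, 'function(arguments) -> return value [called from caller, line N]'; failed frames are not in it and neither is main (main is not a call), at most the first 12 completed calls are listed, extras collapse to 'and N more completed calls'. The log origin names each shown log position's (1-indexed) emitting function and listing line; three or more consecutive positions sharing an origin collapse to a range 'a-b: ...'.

Answer: the defect is in rate_window at line 22.
Key observation: The two runs log identically and part ways only at the printed values.
Call chain: main -> map_offsets(6, 2) (called at line 37) -> rate_window(6, 4, 2) (called at line 28).
First divergence: none (the log streams are identical).
Execution walk:
  rank_cells([12, 12, 10, 6, 6]) -> 6  [called from main, line 34]
  pack_ledger([12, 12, 10, 6, 6], 6) -> 2  [called from main, line 35]
  rate_window(6, 4, 2) -> 0  [called from map_offsets, line 28]
  map_offsets(6, 2) -> 0  [called from main, line 37]
Origin of each log line:
  1: logged in main at line 33
  2: logged in rank_cells at line 2
  3: logged in rank_cells at line 7
  4: logged in pack_ledger at line 11
  5: logged in pack_ledger at line 16
  6: logged in main at line 36
  7: logged in map_offsets at line 25
  8: logged in rate_window at line 20
A correct fix: line 22: replace `mark` with `gap`.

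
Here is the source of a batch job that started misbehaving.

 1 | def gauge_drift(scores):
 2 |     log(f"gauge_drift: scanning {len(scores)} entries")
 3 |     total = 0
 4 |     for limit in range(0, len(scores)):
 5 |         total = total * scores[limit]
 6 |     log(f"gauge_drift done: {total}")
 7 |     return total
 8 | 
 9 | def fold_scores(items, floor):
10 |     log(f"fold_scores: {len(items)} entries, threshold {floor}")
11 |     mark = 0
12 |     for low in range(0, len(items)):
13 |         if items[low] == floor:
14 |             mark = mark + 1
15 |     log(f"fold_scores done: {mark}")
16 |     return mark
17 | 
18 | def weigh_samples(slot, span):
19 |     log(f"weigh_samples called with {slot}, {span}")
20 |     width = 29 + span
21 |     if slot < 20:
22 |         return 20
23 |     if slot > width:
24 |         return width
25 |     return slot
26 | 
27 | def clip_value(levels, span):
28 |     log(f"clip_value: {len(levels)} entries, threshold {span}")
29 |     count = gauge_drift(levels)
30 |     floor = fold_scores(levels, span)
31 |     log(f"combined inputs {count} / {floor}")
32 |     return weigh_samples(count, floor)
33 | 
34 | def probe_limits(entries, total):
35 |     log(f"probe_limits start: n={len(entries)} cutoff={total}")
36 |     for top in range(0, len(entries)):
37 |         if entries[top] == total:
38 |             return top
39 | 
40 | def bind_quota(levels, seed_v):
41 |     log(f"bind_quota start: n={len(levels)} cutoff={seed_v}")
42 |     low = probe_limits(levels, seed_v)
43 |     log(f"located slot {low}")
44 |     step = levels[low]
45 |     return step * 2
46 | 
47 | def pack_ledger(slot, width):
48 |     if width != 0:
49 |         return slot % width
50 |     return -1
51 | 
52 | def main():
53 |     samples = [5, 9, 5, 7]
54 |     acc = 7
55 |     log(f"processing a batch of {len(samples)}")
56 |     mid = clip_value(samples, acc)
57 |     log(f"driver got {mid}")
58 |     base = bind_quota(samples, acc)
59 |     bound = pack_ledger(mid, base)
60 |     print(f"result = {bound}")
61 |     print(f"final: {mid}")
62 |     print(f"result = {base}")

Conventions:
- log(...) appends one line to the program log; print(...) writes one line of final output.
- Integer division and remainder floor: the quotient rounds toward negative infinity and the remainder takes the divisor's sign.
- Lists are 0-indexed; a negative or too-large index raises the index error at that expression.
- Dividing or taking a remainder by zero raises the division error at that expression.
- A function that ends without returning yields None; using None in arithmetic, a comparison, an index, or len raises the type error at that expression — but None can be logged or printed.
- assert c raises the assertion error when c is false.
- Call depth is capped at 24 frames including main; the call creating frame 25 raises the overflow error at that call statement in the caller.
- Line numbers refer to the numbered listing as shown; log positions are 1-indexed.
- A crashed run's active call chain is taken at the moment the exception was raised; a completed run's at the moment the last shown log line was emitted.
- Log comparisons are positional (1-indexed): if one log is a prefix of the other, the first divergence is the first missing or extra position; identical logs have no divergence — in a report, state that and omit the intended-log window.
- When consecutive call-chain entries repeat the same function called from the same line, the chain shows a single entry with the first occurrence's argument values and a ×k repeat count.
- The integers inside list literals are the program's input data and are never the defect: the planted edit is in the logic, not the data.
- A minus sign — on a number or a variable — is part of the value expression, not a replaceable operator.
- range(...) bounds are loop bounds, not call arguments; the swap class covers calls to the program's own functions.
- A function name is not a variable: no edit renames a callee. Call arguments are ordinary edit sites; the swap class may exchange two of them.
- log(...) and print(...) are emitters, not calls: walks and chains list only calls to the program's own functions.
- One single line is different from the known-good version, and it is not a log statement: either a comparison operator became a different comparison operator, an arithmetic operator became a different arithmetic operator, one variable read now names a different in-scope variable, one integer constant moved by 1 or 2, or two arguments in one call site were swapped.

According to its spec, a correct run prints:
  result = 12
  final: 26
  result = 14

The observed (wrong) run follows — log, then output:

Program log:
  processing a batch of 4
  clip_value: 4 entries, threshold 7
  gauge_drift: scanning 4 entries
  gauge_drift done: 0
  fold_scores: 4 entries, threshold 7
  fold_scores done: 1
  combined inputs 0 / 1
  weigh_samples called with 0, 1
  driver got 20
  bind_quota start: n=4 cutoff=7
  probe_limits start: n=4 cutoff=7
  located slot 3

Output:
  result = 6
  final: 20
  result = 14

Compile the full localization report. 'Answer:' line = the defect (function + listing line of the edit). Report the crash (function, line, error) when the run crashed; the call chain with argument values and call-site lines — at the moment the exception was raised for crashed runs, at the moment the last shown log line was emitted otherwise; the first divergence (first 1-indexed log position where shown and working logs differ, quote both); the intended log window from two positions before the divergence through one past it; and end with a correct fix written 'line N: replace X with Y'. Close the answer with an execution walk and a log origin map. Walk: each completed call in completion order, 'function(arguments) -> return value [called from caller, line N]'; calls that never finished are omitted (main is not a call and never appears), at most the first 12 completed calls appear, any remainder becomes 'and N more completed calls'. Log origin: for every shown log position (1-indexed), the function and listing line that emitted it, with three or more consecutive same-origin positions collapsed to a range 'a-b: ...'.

Answer: the defect is in gauge_drift at line 5.
Key observation: Everything matches until log position 4, which reads 'gauge_drift done: 0' in place of 'gauge_drift done: 26'.
Call chain: main -> bind_quota([5, 9, 5, 7], 7) (called at line 58).
First divergence: position 4; shown 'gauge_drift done: 0' vs intended 'gauge_drift done: 26'.
Intended log window:
  2: clip_value: 4 entries, threshold 7
  3: gauge_drift: scanning 4 entries
  4: gauge_drift done: 26
  5: fold_scores: 4 entries, threshold 7
Execution walk:
  gauge_drift([5, 9, 5, 7]) -> 0  [called from clip_value, line 29]
  fold_scores([5, 9, 5, 7], 7) -> 1  [called from clip_value, line 30]
  weigh_samples(0, 1) -> 20  [called from clip_value, line 32]
  clip_value([5, 9, 5, 7], 7) -> 20  [called from main, line 56]
  probe_limits([5, 9, 5, 7], 7) -> 3  [called from bind_quota, line 42]
  bind_quota([5, 9, 5, 7], 7) -> 14  [called from main, line 58]
  pack_ledger(20, 14) -> 6  [called from main, line 59]
Log line origins:
  1 — main, line 55
  2 — clip_value, line 28
  3 — gauge_drift, line 2
  4 — gauge_drift, line 6
  5 — fold_scores, line 10
  6 — fold_scores, line 15
  7 — clip_value, line 31
  8 — weigh_samples, line 19
  9 — main, line 57
  10 — bind_quota, line 41
  11 — probe_limits, line 35
  12 — bind_quota, line 43
A correct fix: line 5: replace `*` with `+`.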